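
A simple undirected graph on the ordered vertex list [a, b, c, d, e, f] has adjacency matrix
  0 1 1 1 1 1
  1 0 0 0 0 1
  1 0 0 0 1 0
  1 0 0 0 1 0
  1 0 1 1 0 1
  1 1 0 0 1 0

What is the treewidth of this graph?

A width-2 tree decomposition is:
Bags: B1 = {a, d, e}  B2 = {a, c, e}  B3 = {a, e, f}  B4 = {a, b, f}
Tree: B1–B2, B1–B3, B3–B4
Each bag holds 3 vertices, so the decomposition has width 2, which upper-bounds the treewidth. Conversely, {a, d, e} is a clique of size 3, and the vertices of any clique must share a bag in every tree decomposition; so some bag has ≥ 3 vertices and tw(G) ≥ 2. Hence tw(G) = 2 exactly.

2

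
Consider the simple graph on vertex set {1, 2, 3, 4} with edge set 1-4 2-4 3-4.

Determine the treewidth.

1

A width-1 tree decomposition is:
Bags: B1 = {3, 4}  B2 = {1, 4}  B3 = {2, 4}
Tree: B1–B2, B2–B3
The largest bag has 2 vertices, giving width 1; this decomposition certifies tw(G) ≤ 1. Since G has at least one edge (e.g. 3–4), it is not an edgeless graph, so tw(G) ≥ 1. Hence tw(G) = 1 exactly.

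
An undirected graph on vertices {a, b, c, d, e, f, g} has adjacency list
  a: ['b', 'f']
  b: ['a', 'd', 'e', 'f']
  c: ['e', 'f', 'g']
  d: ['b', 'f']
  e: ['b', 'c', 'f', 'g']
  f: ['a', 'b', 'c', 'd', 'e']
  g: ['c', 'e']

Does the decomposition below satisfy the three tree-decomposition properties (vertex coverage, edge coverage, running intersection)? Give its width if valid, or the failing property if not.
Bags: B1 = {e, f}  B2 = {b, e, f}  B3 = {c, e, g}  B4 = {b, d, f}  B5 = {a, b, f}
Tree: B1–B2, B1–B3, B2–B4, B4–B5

A tree decomposition must satisfy three properties: every vertex lies in some bag; for every edge, both endpoints lie together in some bag; and for every vertex, the bags containing it form a connected subtree. Here edge (c,f) lies in no bag, so the decomposition is invalid.

No — edge (c,f) lies in no bag.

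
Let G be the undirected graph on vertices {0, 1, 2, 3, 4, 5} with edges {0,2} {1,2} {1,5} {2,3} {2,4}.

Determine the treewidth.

1

A width-1 tree decomposition is:
Bags: B1 = {2, 3}  B2 = {0, 2}  B3 = {1, 2}  B4 = {2, 4}  B5 = {1, 5}
Tree: B1–B2, B2–B3, B3–B4, B3–B5
Each bag holds 2 vertices, so the decomposition has width 1, which upper-bounds the treewidth. G has an edge, so its treewidth is at least 1. The upper and lower bounds meet at 1, so that is the treewidth.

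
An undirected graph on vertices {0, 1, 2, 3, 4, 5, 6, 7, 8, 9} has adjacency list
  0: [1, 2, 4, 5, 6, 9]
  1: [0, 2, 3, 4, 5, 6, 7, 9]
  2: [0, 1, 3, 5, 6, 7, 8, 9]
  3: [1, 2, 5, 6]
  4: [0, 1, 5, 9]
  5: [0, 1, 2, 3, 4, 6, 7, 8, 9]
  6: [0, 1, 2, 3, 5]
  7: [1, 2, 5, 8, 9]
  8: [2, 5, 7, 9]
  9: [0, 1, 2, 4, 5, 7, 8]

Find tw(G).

4

A width-4 tree decomposition is:
Bags: B1 = {1, 2, 5, 7, 9}  B2 = {0, 1, 2, 5, 9}  B3 = {0, 1, 4, 5, 9}  B4 = {0, 1, 2, 5, 6}  B5 = {1, 2, 3, 5, 6}  B6 = {2, 5, 7, 8, 9}
Tree: B1–B2, B2–B3, B2–B4, B4–B5, B1–B6
The largest bag has 5 vertices, giving width 4; this decomposition certifies tw(G) ≤ 4. For the lower bound, the 5 vertices {2, 5, 7, 8, 9} are pairwise adjacent, and any tree decomposition puts a clique entirely inside one bag — forcing width ≥ 4. Hence tw(G) = 4 exactly.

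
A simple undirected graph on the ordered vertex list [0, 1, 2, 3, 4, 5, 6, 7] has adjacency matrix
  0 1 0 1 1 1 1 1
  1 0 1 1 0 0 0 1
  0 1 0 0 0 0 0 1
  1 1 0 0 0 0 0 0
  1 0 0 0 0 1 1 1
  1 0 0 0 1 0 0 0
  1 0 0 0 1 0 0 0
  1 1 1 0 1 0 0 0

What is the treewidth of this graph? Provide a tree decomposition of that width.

The largest bag has 3 vertices, giving width 2; this decomposition certifies tw(G) ≤ 2. On the other hand G contains the 3-clique {0, 1, 3}. A clique must lie in a single bag of any decomposition, so no decomposition can have width below 2. Therefore the treewidth is 2.

Treewidth 2.
One such decomposition:
Bags: B1 = {0, 1, 7}  B2 = {0, 4, 7}  B3 = {0, 1, 3}  B4 = {0, 4, 5}  B5 = {1, 2, 7}  B6 = {0, 4, 6}
Tree: B1–B2, B1–B3, B2–B4, B1–B5, B4–B6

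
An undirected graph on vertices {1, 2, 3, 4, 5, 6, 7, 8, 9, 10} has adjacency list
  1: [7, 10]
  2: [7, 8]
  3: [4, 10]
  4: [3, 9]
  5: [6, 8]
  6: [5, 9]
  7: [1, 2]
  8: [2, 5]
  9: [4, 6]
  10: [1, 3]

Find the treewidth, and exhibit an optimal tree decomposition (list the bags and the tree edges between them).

Treewidth 2.
One optimal decomposition is:
Bags: B1 = {3, 4, 10}  B2 = {1, 4, 10}  B3 = {1, 4, 7}  B4 = {2, 4, 7}  B5 = {2, 4, 8}  B6 = {4, 5, 8}  B7 = {4, 5, 6}  B8 = {4, 6, 9}
Tree: B1–B2, B2–B3, B3–B4, B4–B5, B5–B6, B6–B7, B7–B8

The largest bag has 3 vertices, giving width 2; this decomposition certifies tw(G) ≤ 2. For the lower bound, G contains the cycle 4–3–10–1–7–2–8–5–6–9–4, so G is not a forest; only forests have treewidth ≤ 1, hence tw(G) ≥ 2. The upper and lower bounds meet at 2, so that is the treewidth.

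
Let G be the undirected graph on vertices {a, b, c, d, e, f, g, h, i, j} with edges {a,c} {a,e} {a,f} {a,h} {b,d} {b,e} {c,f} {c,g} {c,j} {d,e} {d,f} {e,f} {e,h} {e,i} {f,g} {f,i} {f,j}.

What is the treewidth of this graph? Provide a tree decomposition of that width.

Treewidth 2.
One such decomposition:
Bags: B1 = {d, e, f}  B2 = {a, e, f}  B3 = {e, f, i}  B4 = {b, d, e}  B5 = {a, c, f}  B6 = {c, f, g}  B7 = {a, e, h}  B8 = {c, f, j}
Tree: B1–B2, B2–B3, B1–B4, B2–B5, B5–B6, B2–B7, B6–B8

Each bag holds 3 vertices, so the decomposition has width 2, which upper-bounds the treewidth. Conversely, {a, e, h} is a clique of size 3, and the vertices of any clique must share a bag in every tree decomposition; so some bag has ≥ 3 vertices and tw(G) ≥ 2. The upper and lower bounds meet at 2, so that is the treewidth.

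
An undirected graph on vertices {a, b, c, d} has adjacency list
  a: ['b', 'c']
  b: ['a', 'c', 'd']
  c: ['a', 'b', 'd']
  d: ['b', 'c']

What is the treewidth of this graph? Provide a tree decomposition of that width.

Treewidth 2.
One optimal decomposition is:
Bags: B1 = {b, c, d}  B2 = {a, b, c}
Tree: B1–B2

The largest bag has 3 vertices, giving width 2; this decomposition certifies tw(G) ≤ 2. For the lower bound, the 3 vertices {b, c, d} are pairwise adjacent, and any tree decomposition puts a clique entirely inside one bag — forcing width ≥ 2. Combining the bounds, tw(G) = 2.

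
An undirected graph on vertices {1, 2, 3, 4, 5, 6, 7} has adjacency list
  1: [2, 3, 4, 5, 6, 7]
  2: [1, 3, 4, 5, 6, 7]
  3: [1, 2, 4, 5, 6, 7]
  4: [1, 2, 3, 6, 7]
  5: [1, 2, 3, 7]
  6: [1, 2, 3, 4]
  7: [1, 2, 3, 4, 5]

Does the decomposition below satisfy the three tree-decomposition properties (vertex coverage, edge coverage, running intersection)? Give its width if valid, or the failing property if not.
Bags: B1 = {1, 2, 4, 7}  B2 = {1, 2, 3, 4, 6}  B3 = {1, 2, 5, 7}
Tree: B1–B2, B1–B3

No — edge (3,7) lies in no bag.

A tree decomposition must satisfy three properties: every vertex lies in some bag; for every edge, both endpoints lie together in some bag; and for every vertex, the bags containing it form a connected subtree. Here edge (3,7) lies in no bag, so the decomposition is invalid.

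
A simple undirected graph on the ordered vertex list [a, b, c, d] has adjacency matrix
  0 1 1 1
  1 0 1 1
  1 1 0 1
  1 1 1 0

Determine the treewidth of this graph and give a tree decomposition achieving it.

With just one bag of size 4, the width is 4 − 1 = 3, so tw(G) ≤ 3. Conversely, {a, b, c, d} is a clique of size 4, and the vertices of any clique must share a bag in every tree decomposition; so some bag has ≥ 4 vertices and tw(G) ≥ 3. Therefore the treewidth is 3.

Treewidth 3.
One optimal decomposition is:
Bags: B1 = {a, b, c, d}
Tree: (single bag)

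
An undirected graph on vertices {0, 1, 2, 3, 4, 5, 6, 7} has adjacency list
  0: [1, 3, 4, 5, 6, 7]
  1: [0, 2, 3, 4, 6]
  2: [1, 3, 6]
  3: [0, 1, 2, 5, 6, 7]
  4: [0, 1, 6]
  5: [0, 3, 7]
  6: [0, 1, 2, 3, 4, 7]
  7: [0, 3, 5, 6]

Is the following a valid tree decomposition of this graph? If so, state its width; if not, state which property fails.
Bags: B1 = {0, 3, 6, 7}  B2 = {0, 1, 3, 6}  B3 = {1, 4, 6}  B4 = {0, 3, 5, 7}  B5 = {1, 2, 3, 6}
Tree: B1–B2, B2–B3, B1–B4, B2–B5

A tree decomposition must satisfy three properties: every vertex lies in some bag; for every edge, both endpoints lie together in some bag; and for every vertex, the bags containing it form a connected subtree. Here edge (0,4) lies in no bag, so the decomposition is invalid.

No — edge (0,4) lies in no bag.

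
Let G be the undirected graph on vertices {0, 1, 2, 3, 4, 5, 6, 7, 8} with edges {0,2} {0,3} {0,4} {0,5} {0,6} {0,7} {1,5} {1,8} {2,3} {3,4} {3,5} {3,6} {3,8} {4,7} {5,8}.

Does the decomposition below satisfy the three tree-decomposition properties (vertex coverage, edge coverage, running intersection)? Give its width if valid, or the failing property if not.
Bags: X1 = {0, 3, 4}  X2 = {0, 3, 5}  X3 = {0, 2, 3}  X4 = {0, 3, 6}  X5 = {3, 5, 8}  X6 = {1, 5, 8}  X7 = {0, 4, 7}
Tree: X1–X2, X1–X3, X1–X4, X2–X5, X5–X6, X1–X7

Yes; width 2.

Every vertex of G appears in some bag (union = {0, 1, 2, 3, 4, 5, 6, 7, 8}); every edge is covered by a bag; and for each vertex v the set of bags containing v is connected in the bag tree. The decomposition is therefore valid. The largest bag has 3 vertices, so the width is 2.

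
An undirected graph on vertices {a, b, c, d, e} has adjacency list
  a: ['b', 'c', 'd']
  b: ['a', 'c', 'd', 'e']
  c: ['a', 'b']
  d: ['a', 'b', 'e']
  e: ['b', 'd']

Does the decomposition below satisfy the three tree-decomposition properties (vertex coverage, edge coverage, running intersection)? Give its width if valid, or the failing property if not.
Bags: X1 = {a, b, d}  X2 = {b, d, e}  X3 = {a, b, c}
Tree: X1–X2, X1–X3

Every vertex of G appears in some bag (union = {a, b, c, d, e}); every edge is covered by a bag; and for each vertex v the set of bags containing v is connected in the bag tree. The decomposition is therefore valid. The largest bag has 3 vertices, so the width is 2.

Yes; width 2.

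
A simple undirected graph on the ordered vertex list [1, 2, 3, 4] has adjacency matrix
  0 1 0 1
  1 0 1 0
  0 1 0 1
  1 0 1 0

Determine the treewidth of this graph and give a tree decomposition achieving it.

Treewidth 2.
One optimal decomposition is:
Bags: B1 = {1, 2, 3}  B2 = {1, 3, 4}
Tree: B1–B2

Each bag holds 3 vertices, so the decomposition has width 2, which upper-bounds the treewidth. The edges 1–2–3–4–1 form a cycle, so G is not a tree and its treewidth is at least 2. Combining the bounds, tw(G) = 2.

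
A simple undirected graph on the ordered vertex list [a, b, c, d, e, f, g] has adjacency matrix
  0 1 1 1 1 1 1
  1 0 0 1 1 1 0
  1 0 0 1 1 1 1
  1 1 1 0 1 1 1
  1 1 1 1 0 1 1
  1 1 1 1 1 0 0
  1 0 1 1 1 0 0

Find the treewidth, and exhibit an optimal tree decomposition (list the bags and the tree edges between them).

Every bag has size at most 5, so the width is 5 − 1 = 4 and tw(G) ≤ 4. Conversely, {a, c, d, e, g} is a clique of size 5, and the vertices of any clique must share a bag in every tree decomposition; so some bag has ≥ 5 vertices and tw(G) ≥ 4. Hence tw(G) = 4 exactly.

Treewidth 4.
One optimal decomposition is:
Bags: B1 = {a, c, d, e, g}  B2 = {a, c, d, e, f}  B3 = {a, b, d, e, f}
Tree: B1–B2, B2–B3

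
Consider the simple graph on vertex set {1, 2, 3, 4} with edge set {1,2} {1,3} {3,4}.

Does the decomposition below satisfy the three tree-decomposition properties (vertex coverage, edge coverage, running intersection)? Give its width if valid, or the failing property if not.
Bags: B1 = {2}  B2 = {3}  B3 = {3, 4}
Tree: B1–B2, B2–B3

No — vertex 1 appears in no bag.

A tree decomposition must satisfy three properties: every vertex lies in some bag; for every edge, both endpoints lie together in some bag; and for every vertex, the bags containing it form a connected subtree. Here vertex 1 appears in no bag, so the decomposition is invalid.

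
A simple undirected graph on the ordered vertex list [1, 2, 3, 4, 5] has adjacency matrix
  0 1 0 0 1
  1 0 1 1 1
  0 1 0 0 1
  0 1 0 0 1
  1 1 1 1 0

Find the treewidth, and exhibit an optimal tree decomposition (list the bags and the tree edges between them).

Every bag has size at most 3, so the width is 3 − 1 = 2 and tw(G) ≤ 2. For the lower bound, the 3 vertices {1, 2, 5} are pairwise adjacent, and any tree decomposition puts a clique entirely inside one bag — forcing width ≥ 2. Therefore the treewidth is 2.

Treewidth 2.
One such decomposition:
Bags: B1 = {2, 4, 5}  B2 = {2, 3, 5}  B3 = {1, 2, 5}
Tree: B1–B2, B1–B3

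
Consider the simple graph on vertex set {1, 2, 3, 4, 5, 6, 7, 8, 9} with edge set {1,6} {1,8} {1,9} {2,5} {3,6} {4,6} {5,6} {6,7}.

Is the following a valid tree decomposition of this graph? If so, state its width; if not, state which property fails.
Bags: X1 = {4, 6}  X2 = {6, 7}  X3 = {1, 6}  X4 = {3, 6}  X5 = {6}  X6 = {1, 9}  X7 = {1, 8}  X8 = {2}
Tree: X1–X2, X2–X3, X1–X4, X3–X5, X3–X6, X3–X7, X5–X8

No — vertex 5 appears in no bag.

A tree decomposition must satisfy three properties: every vertex lies in some bag; for every edge, both endpoints lie together in some bag; and for every vertex, the bags containing it form a connected subtree. Here vertex 5 appears in no bag, so the decomposition is invalid.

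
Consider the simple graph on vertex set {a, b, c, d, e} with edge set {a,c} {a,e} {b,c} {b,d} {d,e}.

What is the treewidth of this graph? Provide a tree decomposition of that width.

Treewidth 2.
Bags: B1 = {b, c, d}  B2 = {c, d, e}  B3 = {a, c, e}
Tree: B1–B2, B2–B3

Each bag holds 3 vertices, so the decomposition has width 2, which upper-bounds the treewidth. For the lower bound, G contains the cycle c–b–d–e–a–c, so G is not a forest; only forests have treewidth ≤ 1, hence tw(G) ≥ 2. Therefore the treewidth is 2.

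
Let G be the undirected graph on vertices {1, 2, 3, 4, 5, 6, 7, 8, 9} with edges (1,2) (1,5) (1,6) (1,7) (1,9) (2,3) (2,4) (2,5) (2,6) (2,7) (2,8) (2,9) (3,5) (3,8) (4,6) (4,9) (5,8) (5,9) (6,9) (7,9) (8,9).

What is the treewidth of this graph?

3

A width-3 tree decomposition is:
Bags: B1 = {1, 2, 6, 9}  B2 = {1, 2, 5, 9}  B3 = {2, 5, 8, 9}  B4 = {2, 4, 6, 9}  B5 = {2, 3, 5, 8}  B6 = {1, 2, 7, 9}
Tree: B1–B2, B2–B3, B1–B4, B3–B5, B2–B6
The largest bag has 4 vertices, giving width 3; this decomposition certifies tw(G) ≤ 3. Conversely, {2, 5, 8, 9} is a clique of size 4, and the vertices of any clique must share a bag in every tree decomposition; so some bag has ≥ 4 vertices and tw(G) ≥ 3. The upper and lower bounds meet at 3, so that is the treewidth.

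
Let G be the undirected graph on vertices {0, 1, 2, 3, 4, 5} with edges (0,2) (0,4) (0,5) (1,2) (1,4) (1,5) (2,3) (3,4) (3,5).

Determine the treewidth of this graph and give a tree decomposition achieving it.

The largest bag has 4 vertices, giving width 3; this decomposition certifies tw(G) ≤ 3. For the lower bound: the 4 vertex sets {1,5}, {2,3}, {4}, {0} are disjoint, each induces a connected subgraph, and every pair is joined by at least one edge of G. Contracting each set to a single vertex therefore yields K_{4} as a minor, and since treewidth is minor-monotone, tw(G) ≥ tw(K_{4}) = 3. The upper and lower bounds meet at 3, so that is the treewidth.

Treewidth 3.
Bags: B1 = {1, 2, 4, 5}  B2 = {2, 3, 4, 5}  B3 = {0, 2, 4, 5}
Tree: B1–B2, B2–B3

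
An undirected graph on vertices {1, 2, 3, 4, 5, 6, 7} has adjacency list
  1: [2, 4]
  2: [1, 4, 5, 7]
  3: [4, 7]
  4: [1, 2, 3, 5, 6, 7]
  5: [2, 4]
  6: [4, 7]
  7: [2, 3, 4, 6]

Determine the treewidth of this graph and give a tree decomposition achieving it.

Every bag has size at most 3, so the width is 3 − 1 = 2 and tw(G) ≤ 2. For the lower bound, the 3 vertices {1, 2, 4} are pairwise adjacent, and any tree decomposition puts a clique entirely inside one bag — forcing width ≥ 2. Combining the bounds, tw(G) = 2.

Treewidth 2.
One such decomposition:
Bags: B1 = {2, 4, 7}  B2 = {4, 6, 7}  B3 = {3, 4, 7}  B4 = {1, 2, 4}  B5 = {2, 4, 5}
Tree: B1–B2, B2–B3, B1–B4, B4–B5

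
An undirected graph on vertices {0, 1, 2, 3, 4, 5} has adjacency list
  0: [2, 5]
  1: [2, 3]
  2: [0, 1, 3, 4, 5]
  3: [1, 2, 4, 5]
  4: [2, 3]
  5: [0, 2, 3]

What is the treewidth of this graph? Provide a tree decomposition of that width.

The largest bag has 3 vertices, giving width 2; this decomposition certifies tw(G) ≤ 2. For the lower bound, the 3 vertices {0, 2, 5} are pairwise adjacent, and any tree decomposition puts a clique entirely inside one bag — forcing width ≥ 2. Therefore the treewidth is 2.

Treewidth 2.
Bags: B1 = {0, 2, 5}  B2 = {2, 3, 5}  B3 = {1, 2, 3}  B4 = {2, 3, 4}
Tree: B1–B2, B2–B3, B2–B4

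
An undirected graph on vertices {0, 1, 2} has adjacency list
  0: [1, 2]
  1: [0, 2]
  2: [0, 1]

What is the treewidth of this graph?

A width-2 tree decomposition is:
Bags: B1 = {0, 1, 2}
Tree: (single bag)
With just one bag of size 3, the width is 3 − 1 = 2, so tw(G) ≤ 2. Conversely, {0, 1, 2} is a clique of size 3, and the vertices of any clique must share a bag in every tree decomposition; so some bag has ≥ 3 vertices and tw(G) ≥ 2. Combining the bounds, tw(G) = 2.

2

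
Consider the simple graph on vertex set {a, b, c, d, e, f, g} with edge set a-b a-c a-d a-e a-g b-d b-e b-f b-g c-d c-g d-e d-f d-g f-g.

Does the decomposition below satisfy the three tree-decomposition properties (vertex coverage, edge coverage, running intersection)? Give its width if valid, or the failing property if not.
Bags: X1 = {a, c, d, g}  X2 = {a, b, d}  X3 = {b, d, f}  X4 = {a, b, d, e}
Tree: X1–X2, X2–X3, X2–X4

No — edge (g,b) lies in no bag.

A tree decomposition must satisfy three properties: every vertex lies in some bag; for every edge, both endpoints lie together in some bag; and for every vertex, the bags containing it form a connected subtree. Here edge (g,b) lies in no bag, so the decomposition is invalid.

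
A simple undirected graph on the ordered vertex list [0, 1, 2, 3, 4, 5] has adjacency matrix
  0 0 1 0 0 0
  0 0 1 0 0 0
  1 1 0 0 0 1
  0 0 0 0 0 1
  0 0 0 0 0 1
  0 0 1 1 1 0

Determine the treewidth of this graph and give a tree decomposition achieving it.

Each bag holds 2 vertices, so the decomposition has width 1, which upper-bounds the treewidth. G has an edge, so its treewidth is at least 1. The upper and lower bounds meet at 1, so that is the treewidth.

Treewidth 1.
One optimal decomposition is:
Bags: B1 = {2, 5}  B2 = {3, 5}  B3 = {4, 5}  B4 = {0, 2}  B5 = {1, 2}
Tree: B1–B2, B1–B3, B1–B4, B1–B5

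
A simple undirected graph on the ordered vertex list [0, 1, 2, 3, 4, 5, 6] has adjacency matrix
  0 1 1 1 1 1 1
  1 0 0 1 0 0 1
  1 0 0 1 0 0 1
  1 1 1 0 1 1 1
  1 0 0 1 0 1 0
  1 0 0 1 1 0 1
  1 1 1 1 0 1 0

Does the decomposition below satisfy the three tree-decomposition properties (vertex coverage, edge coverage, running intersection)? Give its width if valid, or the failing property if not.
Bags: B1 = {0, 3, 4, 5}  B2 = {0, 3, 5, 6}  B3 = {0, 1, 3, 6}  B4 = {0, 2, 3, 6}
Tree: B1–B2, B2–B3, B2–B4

Yes; width 3.

Every vertex of G appears in some bag (union = {0, 1, 2, 3, 4, 5, 6}); every edge is covered by a bag; and for each vertex v the set of bags containing v is connected in the bag tree. The decomposition is therefore valid. The largest bag has 4 vertices, so the width is 3.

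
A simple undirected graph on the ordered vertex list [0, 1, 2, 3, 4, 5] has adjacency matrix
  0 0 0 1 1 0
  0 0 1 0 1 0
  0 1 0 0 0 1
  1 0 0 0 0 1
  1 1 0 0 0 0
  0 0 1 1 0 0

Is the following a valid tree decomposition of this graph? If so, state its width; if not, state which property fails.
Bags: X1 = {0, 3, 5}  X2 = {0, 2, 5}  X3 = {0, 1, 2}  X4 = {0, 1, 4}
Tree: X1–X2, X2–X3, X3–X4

Checking the three conditions: (i) the bags cover all of {0, 1, 2, 3, 4, 5}; (ii) for each edge, some bag contains both endpoints; (iii) the bags containing any fixed vertex form a subtree. All hold, so the decomposition is valid with width 3 − 1 = 2.

Yes; width 2.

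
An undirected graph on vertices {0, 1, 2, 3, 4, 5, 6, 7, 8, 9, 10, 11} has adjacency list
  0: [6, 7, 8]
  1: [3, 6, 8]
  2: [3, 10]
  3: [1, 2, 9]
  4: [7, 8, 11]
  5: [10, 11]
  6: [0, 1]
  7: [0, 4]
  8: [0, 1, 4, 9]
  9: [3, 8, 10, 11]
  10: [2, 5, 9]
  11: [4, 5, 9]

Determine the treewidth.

A width-3 tree decomposition is:
Bags: B1 = {0, 4, 6, 7}  B2 = {0, 4, 6, 8}  B3 = {1, 4, 6, 8}  B4 = {1, 4, 8, 11}  B5 = {1, 8, 9, 11}  B6 = {1, 3, 9, 11}  B7 = {3, 5, 9, 11}  B8 = {3, 5, 9, 10}  B9 = {2, 3, 5, 10}
Tree: B1–B2, B2–B3, B3–B4, B4–B5, B5–B6, B6–B7, B7–B8, B8–B9
The largest bag has 4 vertices, giving width 3; this decomposition certifies tw(G) ≤ 3. For the lower bound: the 4 vertex sets {0,6,7}, {4}, {8}, {1,3,9,11} are disjoint, each induces a connected subgraph, and every pair is joined by at least one edge of G. Contracting each set to a single vertex therefore yields K_{4} as a minor, and since treewidth is minor-monotone, tw(G) ≥ tw(K_{4}) = 3. The upper and lower bounds meet at 3, so that is the treewidth.

3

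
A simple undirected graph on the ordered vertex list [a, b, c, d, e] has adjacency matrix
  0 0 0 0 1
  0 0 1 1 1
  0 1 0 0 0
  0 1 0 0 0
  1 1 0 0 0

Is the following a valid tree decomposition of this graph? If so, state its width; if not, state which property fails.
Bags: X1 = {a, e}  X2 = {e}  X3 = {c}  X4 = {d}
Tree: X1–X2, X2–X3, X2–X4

A tree decomposition must satisfy three properties: every vertex lies in some bag; for every edge, both endpoints lie together in some bag; and for every vertex, the bags containing it form a connected subtree. Here vertex b appears in no bag, so the decomposition is invalid.

No — vertex b appears in no bag.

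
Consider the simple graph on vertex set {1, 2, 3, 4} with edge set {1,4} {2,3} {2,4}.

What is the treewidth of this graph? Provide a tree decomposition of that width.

Treewidth 1.
One such decomposition:
Bags: B1 = {1, 4}  B2 = {2, 4}  B3 = {2, 3}
Tree: B1–B2, B2–B3

Each bag holds 2 vertices, so the decomposition has width 1, which upper-bounds the treewidth. Since G has at least one edge (e.g. 1–4), it is not an edgeless graph, so tw(G) ≥ 1. The upper and lower bounds meet at 1, so that is the treewidth.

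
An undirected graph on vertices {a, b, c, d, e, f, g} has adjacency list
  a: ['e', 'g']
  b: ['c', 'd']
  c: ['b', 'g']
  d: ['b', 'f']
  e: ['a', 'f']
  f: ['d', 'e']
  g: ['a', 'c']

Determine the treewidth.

A width-2 tree decomposition is:
Bags: B1 = {a, e, f}  B2 = {a, d, f}  B3 = {a, b, d}  B4 = {a, b, c}  B5 = {a, c, g}
Tree: B1–B2, B2–B3, B3–B4, B4–B5
The largest bag has 3 vertices, giving width 2; this decomposition certifies tw(G) ≤ 2. For the lower bound, G contains the cycle a–e–f–d–b–c–g–a, so G is not a forest; only forests have treewidth ≤ 1, hence tw(G) ≥ 2. Therefore the treewidth is 2.

2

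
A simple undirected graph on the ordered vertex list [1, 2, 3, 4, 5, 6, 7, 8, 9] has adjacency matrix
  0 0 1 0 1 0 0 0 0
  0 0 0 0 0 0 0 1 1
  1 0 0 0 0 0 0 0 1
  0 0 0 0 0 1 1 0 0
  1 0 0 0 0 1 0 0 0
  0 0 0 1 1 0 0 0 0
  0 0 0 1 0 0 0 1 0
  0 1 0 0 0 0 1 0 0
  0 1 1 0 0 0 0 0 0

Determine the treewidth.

A width-2 tree decomposition is:
Bags: B1 = {2, 3, 9}  B2 = {2, 3, 8}  B3 = {3, 7, 8}  B4 = {3, 4, 7}  B5 = {3, 4, 6}  B6 = {3, 5, 6}  B7 = {1, 3, 5}
Tree: B1–B2, B2–B3, B3–B4, B4–B5, B5–B6, B6–B7
The largest bag has 3 vertices, giving width 2; this decomposition certifies tw(G) ≤ 2. The edges 3–9–2–8–7–4–6–5–1–3 form a cycle, so G is not a tree and its treewidth is at least 2. Hence tw(G) = 2 exactly.

2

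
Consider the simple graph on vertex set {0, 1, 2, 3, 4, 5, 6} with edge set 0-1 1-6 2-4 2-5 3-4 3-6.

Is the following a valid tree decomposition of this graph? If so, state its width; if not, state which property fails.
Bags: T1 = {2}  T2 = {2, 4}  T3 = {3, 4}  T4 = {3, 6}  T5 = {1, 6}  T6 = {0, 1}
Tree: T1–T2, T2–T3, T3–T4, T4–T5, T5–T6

A tree decomposition must satisfy three properties: every vertex lies in some bag; for every edge, both endpoints lie together in some bag; and for every vertex, the bags containing it form a connected subtree. Here vertex 5 appears in no bag, so the decomposition is invalid.

No — vertex 5 appears in no bag.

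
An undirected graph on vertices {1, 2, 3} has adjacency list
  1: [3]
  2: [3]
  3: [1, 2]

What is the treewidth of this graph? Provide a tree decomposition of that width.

Each bag holds 2 vertices, so the decomposition has width 1, which upper-bounds the treewidth. Any graph with an edge has treewidth ≥ 1, and G has the edge 3–1. Hence tw(G) = 1 exactly.

Treewidth 1.
One such decomposition:
Bags: B1 = {1, 3}  B2 = {2, 3}
Tree: B1–B2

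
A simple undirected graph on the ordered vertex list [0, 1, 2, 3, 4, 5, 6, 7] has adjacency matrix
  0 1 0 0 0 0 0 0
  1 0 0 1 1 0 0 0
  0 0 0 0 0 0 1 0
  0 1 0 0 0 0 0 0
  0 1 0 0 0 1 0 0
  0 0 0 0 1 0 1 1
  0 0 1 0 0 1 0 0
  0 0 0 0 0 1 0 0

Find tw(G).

1

A width-1 tree decomposition is:
Bags: B1 = {5, 7}  B2 = {4, 5}  B3 = {5, 6}  B4 = {1, 4}  B5 = {2, 6}  B6 = {0, 1}  B7 = {1, 3}
Tree: B1–B2, B1–B3, B2–B4, B3–B5, B4–B6, B4–B7
The largest bag has 2 vertices, giving width 1; this decomposition certifies tw(G) ≤ 1. Since G has at least one edge (e.g. 7–5), it is not an edgeless graph, so tw(G) ≥ 1. Therefore the treewidth is 1.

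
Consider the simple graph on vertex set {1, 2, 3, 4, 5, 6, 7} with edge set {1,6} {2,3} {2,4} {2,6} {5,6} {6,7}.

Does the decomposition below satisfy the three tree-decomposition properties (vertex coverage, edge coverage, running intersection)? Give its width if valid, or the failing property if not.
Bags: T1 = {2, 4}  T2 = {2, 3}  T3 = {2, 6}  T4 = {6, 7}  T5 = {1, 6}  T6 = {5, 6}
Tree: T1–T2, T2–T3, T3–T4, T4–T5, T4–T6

Yes; width 1.

Vertex coverage: the bags together contain {1, 2, 3, 4, 5, 6, 7}, the full vertex set. Edge coverage: each edge of G has both endpoints in at least one bag. Running intersection: for every vertex, the bags containing it form a connected subtree. All three properties hold, so this is a valid tree decomposition of width max|bag| − 1 = 1, and hence tw(G) ≤ 1.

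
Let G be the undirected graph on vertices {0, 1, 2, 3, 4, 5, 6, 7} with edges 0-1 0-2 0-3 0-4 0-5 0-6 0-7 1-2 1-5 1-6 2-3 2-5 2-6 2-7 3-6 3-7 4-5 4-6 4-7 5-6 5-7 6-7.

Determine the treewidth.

4

A width-4 tree decomposition is:
Bags: B1 = {0, 2, 5, 6, 7}  B2 = {0, 4, 5, 6, 7}  B3 = {0, 1, 2, 5, 6}  B4 = {0, 2, 3, 6, 7}
Tree: B1–B2, B1–B3, B1–B4
Every bag has size at most 5, so the width is 5 − 1 = 4 and tw(G) ≤ 4. On the other hand G contains the 5-clique {0, 2, 3, 6, 7}. A clique must lie in a single bag of any decomposition, so no decomposition can have width below 4. The upper and lower bounds meet at 4, so that is the treewidth.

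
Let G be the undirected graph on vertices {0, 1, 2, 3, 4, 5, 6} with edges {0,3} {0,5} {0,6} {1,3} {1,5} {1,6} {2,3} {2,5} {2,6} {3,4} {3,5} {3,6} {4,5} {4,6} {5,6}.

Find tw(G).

3

A width-3 tree decomposition is:
Bags: B1 = {0, 3, 5, 6}  B2 = {2, 3, 5, 6}  B3 = {3, 4, 5, 6}  B4 = {1, 3, 5, 6}
Tree: B1–B2, B1–B3, B3–B4
The largest bag has 4 vertices, giving width 3; this decomposition certifies tw(G) ≤ 3. Conversely, {0, 3, 5, 6} is a clique of size 4, and the vertices of any clique must share a bag in every tree decomposition; so some bag has ≥ 4 vertices and tw(G) ≥ 3. Combining the bounds, tw(G) = 3.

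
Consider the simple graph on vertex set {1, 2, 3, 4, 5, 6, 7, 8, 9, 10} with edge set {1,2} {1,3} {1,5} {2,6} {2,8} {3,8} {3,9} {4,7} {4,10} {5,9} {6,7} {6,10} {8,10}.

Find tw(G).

A width-2 tree decomposition is:
Bags: B1 = {1, 5, 9}  B2 = {1, 3, 9}  B3 = {1, 2, 3}  B4 = {2, 3, 8}  B5 = {2, 6, 8}  B6 = {6, 8, 10}  B7 = {6, 7, 10}  B8 = {4, 7, 10}
Tree: B1–B2, B2–B3, B3–B4, B4–B5, B5–B6, B6–B7, B7–B8
Every bag has size at most 3, so the width is 3 − 1 = 2 and tw(G) ≤ 2. Since 5–9–3–1–5 is a cycle in G, G is not acyclic. Forests are exactly the graphs of treewidth ≤ 1, so tw(G) ≥ 2. The upper and lower bounds meet at 2, so that is the treewidth.

2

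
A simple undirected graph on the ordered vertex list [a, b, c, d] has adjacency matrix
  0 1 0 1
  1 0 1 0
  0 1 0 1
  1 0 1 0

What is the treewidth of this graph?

2

A width-2 tree decomposition is:
Bags: B1 = {a, b, c}  B2 = {a, c, d}
Tree: B1–B2
The largest bag has 3 vertices, giving width 2; this decomposition certifies tw(G) ≤ 2. Since c–b–a–d–c is a cycle in G, G is not acyclic. Forests are exactly the graphs of treewidth ≤ 1, so tw(G) ≥ 2. Combining the bounds, tw(G) = 2.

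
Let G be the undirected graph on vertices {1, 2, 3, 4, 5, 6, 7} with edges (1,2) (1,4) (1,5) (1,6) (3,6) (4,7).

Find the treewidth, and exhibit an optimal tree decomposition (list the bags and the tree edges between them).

Treewidth 1.
Bags: B1 = {1, 2}  B2 = {1, 4}  B3 = {4, 7}  B4 = {1, 5}  B5 = {1, 6}  B6 = {3, 6}
Tree: B1–B2, B2–B3, B2–B4, B2–B5, B5–B6

Every bag has size at most 2, so the width is 2 − 1 = 1 and tw(G) ≤ 1. Any graph with an edge has treewidth ≥ 1, and G has the edge 2–1. Hence tw(G) = 1 exactly.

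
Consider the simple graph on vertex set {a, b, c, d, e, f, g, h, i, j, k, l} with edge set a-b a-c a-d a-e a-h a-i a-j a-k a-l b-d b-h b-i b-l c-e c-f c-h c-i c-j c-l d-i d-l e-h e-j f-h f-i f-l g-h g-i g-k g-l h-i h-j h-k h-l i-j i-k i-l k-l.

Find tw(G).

A width-4 tree decomposition is:
Bags: B1 = {a, c, h, i, j}  B2 = {a, c, h, i, l}  B3 = {a, b, h, i, l}  B4 = {a, b, d, i, l}  B5 = {a, h, i, k, l}  B6 = {c, f, h, i, l}  B7 = {g, h, i, k, l}  B8 = {a, c, e, h, j}
Tree: B1–B2, B2–B3, B3–B4, B3–B5, B2–B6, B5–B7, B1–B8
The largest bag has 5 vertices, giving width 4; this decomposition certifies tw(G) ≤ 4. For the lower bound, the 5 vertices {a, b, d, i, l} are pairwise adjacent, and any tree decomposition puts a clique entirely inside one bag — forcing width ≥ 4. Hence tw(G) = 4 exactly.

4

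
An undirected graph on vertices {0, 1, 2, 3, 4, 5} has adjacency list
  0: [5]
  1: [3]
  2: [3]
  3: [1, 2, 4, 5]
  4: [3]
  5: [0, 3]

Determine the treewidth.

1

A width-1 tree decomposition is:
Bags: B1 = {3, 5}  B2 = {0, 5}  B3 = {2, 3}  B4 = {1, 3}  B5 = {3, 4}
Tree: B1–B2, B1–B3, B1–B4, B1–B5
Each bag holds 2 vertices, so the decomposition has width 1, which upper-bounds the treewidth. Any graph with an edge has treewidth ≥ 1, and G has the edge 3–5. Therefore the treewidth is 1.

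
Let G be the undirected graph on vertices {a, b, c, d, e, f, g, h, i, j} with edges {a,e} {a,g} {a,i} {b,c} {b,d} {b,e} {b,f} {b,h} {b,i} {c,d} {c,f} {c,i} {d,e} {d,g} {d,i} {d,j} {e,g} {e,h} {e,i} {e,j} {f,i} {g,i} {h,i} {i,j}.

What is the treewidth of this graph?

3

A width-3 tree decomposition is:
Bags: B1 = {b, d, e, i}  B2 = {d, e, i, j}  B3 = {d, e, g, i}  B4 = {b, c, d, i}  B5 = {b, c, f, i}  B6 = {a, e, g, i}  B7 = {b, e, h, i}
Tree: B1–B2, B1–B3, B1–B4, B4–B5, B3–B6, B1–B7
Each bag holds 4 vertices, so the decomposition has width 3, which upper-bounds the treewidth. For the lower bound, the 4 vertices {d, e, g, i} are pairwise adjacent, and any tree decomposition puts a clique entirely inside one bag — forcing width ≥ 3. Therefore the treewidth is 3.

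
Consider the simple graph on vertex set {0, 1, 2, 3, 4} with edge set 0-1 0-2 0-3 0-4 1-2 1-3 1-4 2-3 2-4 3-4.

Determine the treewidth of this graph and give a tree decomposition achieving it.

With just one bag of size 5, the width is 5 − 1 = 4, so tw(G) ≤ 4. Conversely, {0, 1, 2, 3, 4} is a clique of size 5, and the vertices of any clique must share a bag in every tree decomposition; so some bag has ≥ 5 vertices and tw(G) ≥ 4. Combining the bounds, tw(G) = 4.

Treewidth 4.
Bags: B1 = {0, 1, 2, 3, 4}
Tree: (single bag)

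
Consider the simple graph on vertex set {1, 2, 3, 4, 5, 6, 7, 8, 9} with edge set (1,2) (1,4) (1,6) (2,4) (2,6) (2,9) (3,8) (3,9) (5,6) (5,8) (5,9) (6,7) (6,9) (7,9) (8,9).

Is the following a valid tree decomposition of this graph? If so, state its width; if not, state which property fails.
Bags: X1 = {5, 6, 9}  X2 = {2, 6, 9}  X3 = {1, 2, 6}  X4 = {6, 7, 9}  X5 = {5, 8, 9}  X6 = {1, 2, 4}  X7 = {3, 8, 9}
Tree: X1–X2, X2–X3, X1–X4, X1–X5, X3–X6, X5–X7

Yes; width 2.

Checking the three conditions: (i) the bags cover all of {1, 2, 3, 4, 5, 6, 7, 8, 9}; (ii) for each edge, some bag contains both endpoints; (iii) the bags containing any fixed vertex form a subtree. All hold, so the decomposition is valid with width 3 − 1 = 2.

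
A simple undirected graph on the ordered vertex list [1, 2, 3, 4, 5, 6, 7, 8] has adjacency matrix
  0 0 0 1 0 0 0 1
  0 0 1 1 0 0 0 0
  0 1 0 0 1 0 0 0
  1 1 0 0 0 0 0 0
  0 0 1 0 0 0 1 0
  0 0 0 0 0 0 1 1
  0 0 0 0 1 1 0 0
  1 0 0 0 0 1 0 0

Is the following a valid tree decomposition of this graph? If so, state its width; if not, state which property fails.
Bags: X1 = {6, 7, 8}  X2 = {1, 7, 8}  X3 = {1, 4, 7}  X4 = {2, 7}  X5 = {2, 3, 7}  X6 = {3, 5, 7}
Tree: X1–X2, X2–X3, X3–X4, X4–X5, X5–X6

A tree decomposition must satisfy three properties: every vertex lies in some bag; for every edge, both endpoints lie together in some bag; and for every vertex, the bags containing it form a connected subtree. Here edge (4,2) lies in no bag, so the decomposition is invalid.

No — edge (4,2) lies in no bag.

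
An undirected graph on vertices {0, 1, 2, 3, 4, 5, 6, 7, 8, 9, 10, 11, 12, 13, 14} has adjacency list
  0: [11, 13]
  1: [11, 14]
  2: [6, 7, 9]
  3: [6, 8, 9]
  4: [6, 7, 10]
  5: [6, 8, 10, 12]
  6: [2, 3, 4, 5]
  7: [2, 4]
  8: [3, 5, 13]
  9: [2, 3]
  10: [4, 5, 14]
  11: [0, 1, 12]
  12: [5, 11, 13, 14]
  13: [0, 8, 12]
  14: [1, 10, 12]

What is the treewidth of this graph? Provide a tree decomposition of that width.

Treewidth 3.
One such decomposition:
Bags: B1 = {0, 1, 11, 13}  B2 = {1, 11, 12, 13}  B3 = {1, 12, 13, 14}  B4 = {8, 12, 13, 14}  B5 = {5, 8, 12, 14}  B6 = {5, 8, 10, 14}  B7 = {3, 5, 8, 10}  B8 = {3, 5, 6, 10}  B9 = {3, 4, 6, 10}  B10 = {3, 4, 6, 9}  B11 = {2, 4, 6, 9}  B12 = {2, 4, 7, 9}
Tree: B1–B2, B2–B3, B3–B4, B4–B5, B5–B6, B6–B7, B7–B8, B8–B9, B9–B10, B10–B11, B11–B12

The largest bag has 4 vertices, giving width 3; this decomposition certifies tw(G) ≤ 3. For the lower bound: the 4 vertex sets {0,1,11}, {13}, {12}, {5,8,10,14} are disjoint, each induces a connected subgraph, and every pair is joined by at least one edge of G. Contracting each set to a single vertex therefore yields K_{4} as a minor, and since treewidth is minor-monotone, tw(G) ≥ tw(K_{4}) = 3. Combining the bounds, tw(G) = 3.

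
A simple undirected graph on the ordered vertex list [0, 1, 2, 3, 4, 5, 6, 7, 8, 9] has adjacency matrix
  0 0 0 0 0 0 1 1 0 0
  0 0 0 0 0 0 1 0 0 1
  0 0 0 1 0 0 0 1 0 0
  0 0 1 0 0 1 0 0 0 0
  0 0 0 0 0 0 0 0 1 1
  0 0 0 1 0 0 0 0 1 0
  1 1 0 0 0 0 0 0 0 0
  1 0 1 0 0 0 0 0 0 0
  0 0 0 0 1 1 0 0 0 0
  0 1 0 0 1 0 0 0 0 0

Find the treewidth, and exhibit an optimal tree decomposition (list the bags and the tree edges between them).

Each bag holds 3 vertices, so the decomposition has width 2, which upper-bounds the treewidth. Since 9–1–6–0–7–2–3–5–8–4–9 is a cycle in G, G is not acyclic. Forests are exactly the graphs of treewidth ≤ 1, so tw(G) ≥ 2. Combining the bounds, tw(G) = 2.

Treewidth 2.
One optimal decomposition is:
Bags: B1 = {1, 6, 9}  B2 = {0, 6, 9}  B3 = {0, 7, 9}  B4 = {2, 7, 9}  B5 = {2, 3, 9}  B6 = {3, 5, 9}  B7 = {5, 8, 9}  B8 = {4, 8, 9}
Tree: B1–B2, B2–B3, B3–B4, B4–B5, B5–B6, B6–B7, B7–B8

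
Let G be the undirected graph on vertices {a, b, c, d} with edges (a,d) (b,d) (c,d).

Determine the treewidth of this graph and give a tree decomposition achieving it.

Treewidth 1.
One optimal decomposition is:
Bags: B1 = {b, d}  B2 = {c, d}  B3 = {a, d}
Tree: B1–B2, B1–B3

Every bag has size at most 2, so the width is 2 − 1 = 1 and tw(G) ≤ 1. G has an edge, so its treewidth is at least 1. The upper and lower bounds meet at 1, so that is the treewidth.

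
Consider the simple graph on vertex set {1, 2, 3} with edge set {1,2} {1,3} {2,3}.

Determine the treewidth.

A width-2 tree decomposition is:
Bags: B1 = {1, 2, 3}
Tree: (single bag)
A single bag containing all 3 vertices is trivially a valid decomposition of width 2. On the other hand G contains the 3-clique {1, 2, 3}. A clique must lie in a single bag of any decomposition, so no decomposition can have width below 2. The upper and lower bounds meet at 2, so that is the treewidth.

2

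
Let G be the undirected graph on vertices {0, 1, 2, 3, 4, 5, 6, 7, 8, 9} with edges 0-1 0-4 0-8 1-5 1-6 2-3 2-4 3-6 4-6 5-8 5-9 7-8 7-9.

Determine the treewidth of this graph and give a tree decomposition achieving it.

Each bag holds 3 vertices, so the decomposition has width 2, which upper-bounds the treewidth. The edges 2–3–6–4–2 form a cycle, so G is not a tree and its treewidth is at least 2. Hence tw(G) = 2 exactly.

Treewidth 2.
One such decomposition:
Bags: B1 = {2, 3, 4}  B2 = {3, 4, 6}  B3 = {0, 4, 6}  B4 = {0, 1, 6}  B5 = {0, 1, 8}  B6 = {1, 5, 8}  B7 = {5, 7, 8}  B8 = {5, 7, 9}
Tree: B1–B2, B2–B3, B3–B4, B4–B5, B5–B6, B6–B7, B7–B8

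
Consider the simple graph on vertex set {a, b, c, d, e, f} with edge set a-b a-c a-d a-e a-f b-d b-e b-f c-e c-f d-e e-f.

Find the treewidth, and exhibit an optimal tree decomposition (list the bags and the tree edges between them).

The largest bag has 4 vertices, giving width 3; this decomposition certifies tw(G) ≤ 3. On the other hand G contains the 4-clique {a, b, d, e}. A clique must lie in a single bag of any decomposition, so no decomposition can have width below 3. Combining the bounds, tw(G) = 3.

Treewidth 3.
One optimal decomposition is:
Bags: B1 = {a, b, e, f}  B2 = {a, b, d, e}  B3 = {a, c, e, f}
Tree: B1–B2, B1–B3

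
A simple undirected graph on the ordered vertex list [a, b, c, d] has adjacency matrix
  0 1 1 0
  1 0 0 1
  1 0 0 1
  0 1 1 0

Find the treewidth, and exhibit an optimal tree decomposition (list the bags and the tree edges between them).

Treewidth 2.
One such decomposition:
Bags: B1 = {a, b, d}  B2 = {a, c, d}
Tree: B1–B2

The largest bag has 3 vertices, giving width 2; this decomposition certifies tw(G) ≤ 2. The edges d–b–a–c–d form a cycle, so G is not a tree and its treewidth is at least 2. Combining the bounds, tw(G) = 2.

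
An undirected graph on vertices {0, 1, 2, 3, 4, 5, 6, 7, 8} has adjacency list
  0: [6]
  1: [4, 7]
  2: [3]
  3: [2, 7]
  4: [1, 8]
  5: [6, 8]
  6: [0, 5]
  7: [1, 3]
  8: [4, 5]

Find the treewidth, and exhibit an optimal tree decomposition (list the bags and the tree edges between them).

Treewidth 1.
One optimal decomposition is:
Bags: B1 = {2, 3}  B2 = {3, 7}  B3 = {1, 7}  B4 = {1, 4}  B5 = {4, 8}  B6 = {5, 8}  B7 = {5, 6}  B8 = {0, 6}
Tree: B1–B2, B2–B3, B3–B4, B4–B5, B5–B6, B6–B7, B7–B8

Each bag holds 2 vertices, so the decomposition has width 1, which upper-bounds the treewidth. Since G has at least one edge (e.g. 2–3), it is not an edgeless graph, so tw(G) ≥ 1. Therefore the treewidth is 1.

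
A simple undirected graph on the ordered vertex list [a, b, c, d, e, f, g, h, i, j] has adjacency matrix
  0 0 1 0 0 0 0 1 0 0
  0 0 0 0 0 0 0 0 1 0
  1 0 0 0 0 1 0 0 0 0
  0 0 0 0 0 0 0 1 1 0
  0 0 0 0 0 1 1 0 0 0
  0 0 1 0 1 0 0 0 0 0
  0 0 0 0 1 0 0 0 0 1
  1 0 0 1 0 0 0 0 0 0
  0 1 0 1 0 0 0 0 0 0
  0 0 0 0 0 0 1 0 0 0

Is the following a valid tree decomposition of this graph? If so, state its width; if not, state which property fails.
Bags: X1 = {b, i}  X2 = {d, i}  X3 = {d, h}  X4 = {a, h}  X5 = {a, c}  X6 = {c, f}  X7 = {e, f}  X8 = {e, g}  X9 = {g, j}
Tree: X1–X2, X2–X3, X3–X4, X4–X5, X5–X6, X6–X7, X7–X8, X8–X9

Yes; width 1.

Checking the three conditions: (i) the bags cover all of {a, b, c, d, e, f, g, h, i, j}; (ii) for each edge, some bag contains both endpoints; (iii) the bags containing any fixed vertex form a subtree. All hold, so the decomposition is valid with width 2 − 1 = 1.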